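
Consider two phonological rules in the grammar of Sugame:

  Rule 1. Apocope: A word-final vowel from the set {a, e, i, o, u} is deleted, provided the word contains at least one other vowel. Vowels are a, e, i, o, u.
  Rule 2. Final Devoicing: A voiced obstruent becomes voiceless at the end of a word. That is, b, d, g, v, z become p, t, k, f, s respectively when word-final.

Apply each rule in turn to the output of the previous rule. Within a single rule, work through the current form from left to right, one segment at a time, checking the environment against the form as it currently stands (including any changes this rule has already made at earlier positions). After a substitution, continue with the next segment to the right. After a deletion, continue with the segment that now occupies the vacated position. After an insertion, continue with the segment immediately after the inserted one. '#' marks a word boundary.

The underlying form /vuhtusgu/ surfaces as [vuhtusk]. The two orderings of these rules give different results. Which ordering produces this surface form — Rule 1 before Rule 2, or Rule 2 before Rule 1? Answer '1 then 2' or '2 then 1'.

1 then 2

Order 1 then 2:
  1 Apocope: [vuhtusgu] → [vuhtusg]
  2 Final Devoicing: [vuhtusg] → [vuhtusk]
  result: [vuhtusk]
Order 2 then 1:
  2 Final Devoicing: no change — [vuhtusgu]
  1 Apocope: [vuhtusgu] → [vuhtusg]
  result: [vuhtusg]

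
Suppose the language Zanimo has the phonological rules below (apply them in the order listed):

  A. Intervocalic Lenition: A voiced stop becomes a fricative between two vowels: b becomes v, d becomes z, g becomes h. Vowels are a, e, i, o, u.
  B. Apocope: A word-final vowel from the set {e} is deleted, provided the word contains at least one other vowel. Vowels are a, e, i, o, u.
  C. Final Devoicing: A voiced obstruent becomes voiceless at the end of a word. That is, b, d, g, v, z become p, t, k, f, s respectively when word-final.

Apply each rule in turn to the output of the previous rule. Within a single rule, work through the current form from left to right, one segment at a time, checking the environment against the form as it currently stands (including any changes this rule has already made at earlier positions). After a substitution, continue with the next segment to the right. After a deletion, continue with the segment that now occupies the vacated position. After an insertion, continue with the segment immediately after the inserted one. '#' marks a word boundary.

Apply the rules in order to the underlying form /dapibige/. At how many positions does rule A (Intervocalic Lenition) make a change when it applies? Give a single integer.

2

A Intervocalic Lenition: [dapibige] → [dapivihe]
B Apocope: [dapivihe] → [dapivih]
C Final Devoicing: no change — [dapivih]
Rule A changed 2 position(s).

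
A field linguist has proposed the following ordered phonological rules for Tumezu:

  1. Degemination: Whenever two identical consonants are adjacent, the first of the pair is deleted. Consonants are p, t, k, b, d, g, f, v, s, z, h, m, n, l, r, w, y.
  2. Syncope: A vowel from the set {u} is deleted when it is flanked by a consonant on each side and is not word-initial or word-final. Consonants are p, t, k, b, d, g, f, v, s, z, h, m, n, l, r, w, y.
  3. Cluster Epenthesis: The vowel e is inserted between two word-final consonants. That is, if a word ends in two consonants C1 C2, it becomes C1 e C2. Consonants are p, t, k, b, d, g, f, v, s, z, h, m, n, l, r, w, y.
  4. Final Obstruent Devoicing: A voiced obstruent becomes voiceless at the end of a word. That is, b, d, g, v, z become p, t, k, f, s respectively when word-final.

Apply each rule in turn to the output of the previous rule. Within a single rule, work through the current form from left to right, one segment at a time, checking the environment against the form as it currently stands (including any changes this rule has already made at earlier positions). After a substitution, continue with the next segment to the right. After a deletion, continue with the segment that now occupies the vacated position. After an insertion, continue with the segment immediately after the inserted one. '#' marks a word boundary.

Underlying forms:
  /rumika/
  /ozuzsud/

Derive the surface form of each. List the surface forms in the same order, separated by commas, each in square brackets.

[rmika], [ozzset]

/rumika/:
  1 Degemination: no change — [rumika]
  2 Syncope: [rumika] → [rmika]
  3 Cluster Epenthesis: no change — [rmika]
  4 Final Obstruent Devoicing: no change — [rmika]
/ozuzsud/:
  1 Degemination: no change — [ozuzsud]
  2 Syncope: [ozuzsud] → [ozzsd]
  3 Cluster Epenthesis: [ozzsd] → [ozzsed]
  4 Final Obstruent Devoicing: [ozzsed] → [ozzset]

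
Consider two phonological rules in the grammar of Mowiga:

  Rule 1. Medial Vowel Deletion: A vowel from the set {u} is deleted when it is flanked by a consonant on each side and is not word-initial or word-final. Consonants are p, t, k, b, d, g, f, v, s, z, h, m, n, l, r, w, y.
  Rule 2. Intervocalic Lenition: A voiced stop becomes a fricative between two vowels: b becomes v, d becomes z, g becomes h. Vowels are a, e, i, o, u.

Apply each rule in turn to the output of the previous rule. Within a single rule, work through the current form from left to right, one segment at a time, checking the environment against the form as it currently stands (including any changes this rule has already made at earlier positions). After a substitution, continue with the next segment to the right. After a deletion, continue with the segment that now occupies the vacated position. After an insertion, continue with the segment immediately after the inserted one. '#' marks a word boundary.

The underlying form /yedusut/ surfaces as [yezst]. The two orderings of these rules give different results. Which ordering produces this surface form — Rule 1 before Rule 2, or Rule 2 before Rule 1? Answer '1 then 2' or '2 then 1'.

2 then 1

Order 1 then 2:
  1 Medial Vowel Deletion: [yedusut] → [yedst]
  2 Intervocalic Lenition: no change — [yedst]
  result: [yedst]
Order 2 then 1:
  2 Intervocalic Lenition: [yedusut] → [yezusut]
  1 Medial Vowel Deletion: [yezusut] → [yezst]
  result: [yezst]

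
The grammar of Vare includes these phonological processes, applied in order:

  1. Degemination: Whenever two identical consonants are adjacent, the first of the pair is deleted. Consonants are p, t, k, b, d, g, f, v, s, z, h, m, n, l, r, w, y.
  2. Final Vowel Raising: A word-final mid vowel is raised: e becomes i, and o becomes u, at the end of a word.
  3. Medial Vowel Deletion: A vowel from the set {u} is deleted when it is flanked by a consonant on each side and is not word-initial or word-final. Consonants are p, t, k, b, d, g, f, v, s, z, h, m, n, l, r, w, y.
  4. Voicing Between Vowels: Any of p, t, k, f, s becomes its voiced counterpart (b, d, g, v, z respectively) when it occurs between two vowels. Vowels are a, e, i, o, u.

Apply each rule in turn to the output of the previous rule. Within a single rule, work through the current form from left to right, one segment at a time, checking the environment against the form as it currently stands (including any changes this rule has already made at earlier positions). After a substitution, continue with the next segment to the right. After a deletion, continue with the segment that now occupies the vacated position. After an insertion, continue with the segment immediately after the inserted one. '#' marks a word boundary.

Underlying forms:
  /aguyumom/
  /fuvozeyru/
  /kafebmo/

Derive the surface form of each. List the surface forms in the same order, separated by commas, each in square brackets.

/aguyumom/:
  1 Degemination: no change — [aguyumom]
  2 Final Vowel Raising: no change — [aguyumom]
  3 Medial Vowel Deletion: [aguyumom] → [agymom]
  4 Voicing Between Vowels: no change — [agymom]
/fuvozeyru/:
  1 Degemination: no change — [fuvozeyru]
  2 Final Vowel Raising: no change — [fuvozeyru]
  3 Medial Vowel Deletion: [fuvozeyru] → [fvozeyru]
  4 Voicing Between Vowels: no change — [fvozeyru]
/kafebmo/:
  1 Degemination: no change — [kafebmo]
  2 Final Vowel Raising: [kafebmo] → [kafebmu]
  3 Medial Vowel Deletion: no change — [kafebmu]
  4 Voicing Between Vowels: [kafebmu] → [kavebmu]

[agymom], [fvozeyru], [kavebmu]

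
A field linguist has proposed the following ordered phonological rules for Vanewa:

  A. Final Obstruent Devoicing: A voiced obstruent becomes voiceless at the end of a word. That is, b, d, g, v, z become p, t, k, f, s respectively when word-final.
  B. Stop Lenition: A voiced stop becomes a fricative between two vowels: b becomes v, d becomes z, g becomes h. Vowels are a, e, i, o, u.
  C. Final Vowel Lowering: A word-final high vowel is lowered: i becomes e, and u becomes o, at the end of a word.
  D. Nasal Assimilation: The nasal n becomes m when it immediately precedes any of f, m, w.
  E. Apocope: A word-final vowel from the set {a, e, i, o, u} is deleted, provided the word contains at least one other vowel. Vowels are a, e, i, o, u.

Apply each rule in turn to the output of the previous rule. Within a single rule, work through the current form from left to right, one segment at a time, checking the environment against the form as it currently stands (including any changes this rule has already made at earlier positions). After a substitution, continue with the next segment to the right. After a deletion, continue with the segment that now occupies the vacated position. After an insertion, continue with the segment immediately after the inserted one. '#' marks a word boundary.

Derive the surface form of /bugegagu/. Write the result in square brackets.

[buhehah]

A Final Obstruent Devoicing: no change — [bugegagu]
B Stop Lenition: [bugegagu] → [buhehahu]
C Final Vowel Lowering: [buhehahu] → [buhehaho]
D Nasal Assimilation: no change — [buhehaho]
E Apocope: [buhehaho] → [buhehah]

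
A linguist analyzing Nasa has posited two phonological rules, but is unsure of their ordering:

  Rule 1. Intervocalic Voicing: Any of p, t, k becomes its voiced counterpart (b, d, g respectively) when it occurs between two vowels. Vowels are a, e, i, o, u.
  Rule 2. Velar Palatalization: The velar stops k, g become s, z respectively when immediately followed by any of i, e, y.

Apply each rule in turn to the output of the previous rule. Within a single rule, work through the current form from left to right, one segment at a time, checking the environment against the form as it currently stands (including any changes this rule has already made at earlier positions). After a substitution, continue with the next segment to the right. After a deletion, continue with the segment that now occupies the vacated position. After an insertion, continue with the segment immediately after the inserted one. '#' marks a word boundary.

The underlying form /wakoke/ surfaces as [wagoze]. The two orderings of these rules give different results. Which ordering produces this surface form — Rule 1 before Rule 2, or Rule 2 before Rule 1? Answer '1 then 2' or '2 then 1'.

Order 1 then 2:
  1 Intervocalic Voicing: [wakoke] → [wagoge]
  2 Velar Palatalization: [wagoge] → [wagoze]
  result: [wagoze]
Order 2 then 1:
  2 Velar Palatalization: [wakoke] → [wakose]
  1 Intervocalic Voicing: [wakose] → [wagose]
  result: [wagose]

1 then 2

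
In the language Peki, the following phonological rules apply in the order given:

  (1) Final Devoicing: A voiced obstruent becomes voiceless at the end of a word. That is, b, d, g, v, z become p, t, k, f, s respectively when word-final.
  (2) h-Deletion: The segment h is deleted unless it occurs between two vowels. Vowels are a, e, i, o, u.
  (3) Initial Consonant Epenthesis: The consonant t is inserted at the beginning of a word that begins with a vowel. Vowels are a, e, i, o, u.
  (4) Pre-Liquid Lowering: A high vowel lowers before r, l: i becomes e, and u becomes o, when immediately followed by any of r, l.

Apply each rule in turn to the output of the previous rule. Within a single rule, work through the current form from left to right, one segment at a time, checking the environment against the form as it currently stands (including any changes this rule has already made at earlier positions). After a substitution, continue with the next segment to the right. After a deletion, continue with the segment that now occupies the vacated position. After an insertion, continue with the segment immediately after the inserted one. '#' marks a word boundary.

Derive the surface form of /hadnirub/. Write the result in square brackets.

(1) Final Devoicing: [hadnirub] → [hadnirup]
(2) h-Deletion: [hadnirup] → [adnirup]
(3) Initial Consonant Epenthesis: [adnirup] → [tadnirup]
(4) Pre-Liquid Lowering: [tadnirup] → [tadnerup]

[tadnerup]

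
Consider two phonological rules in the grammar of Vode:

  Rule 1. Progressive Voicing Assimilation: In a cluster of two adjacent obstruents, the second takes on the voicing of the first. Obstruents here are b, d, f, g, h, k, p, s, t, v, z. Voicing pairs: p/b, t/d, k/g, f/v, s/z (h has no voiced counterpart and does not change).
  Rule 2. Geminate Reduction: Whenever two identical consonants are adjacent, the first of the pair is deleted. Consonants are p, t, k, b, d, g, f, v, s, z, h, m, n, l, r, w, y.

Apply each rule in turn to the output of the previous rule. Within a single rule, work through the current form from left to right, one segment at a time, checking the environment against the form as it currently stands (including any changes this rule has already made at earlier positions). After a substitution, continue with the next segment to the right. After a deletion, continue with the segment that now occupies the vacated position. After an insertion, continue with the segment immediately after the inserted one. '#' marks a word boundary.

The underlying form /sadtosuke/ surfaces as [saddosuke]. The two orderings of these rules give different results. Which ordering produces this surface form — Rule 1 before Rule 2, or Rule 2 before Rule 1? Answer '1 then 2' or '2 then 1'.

Order 1 then 2:
  1 Progressive Voicing Assimilation: [sadtosuke] → [saddosuke]
  2 Geminate Reduction: [saddosuke] → [sadosuke]
  result: [sadosuke]
Order 2 then 1:
  2 Geminate Reduction: no change — [sadtosuke]
  1 Progressive Voicing Assimilation: [sadtosuke] → [saddosuke]
  result: [saddosuke]

2 then 1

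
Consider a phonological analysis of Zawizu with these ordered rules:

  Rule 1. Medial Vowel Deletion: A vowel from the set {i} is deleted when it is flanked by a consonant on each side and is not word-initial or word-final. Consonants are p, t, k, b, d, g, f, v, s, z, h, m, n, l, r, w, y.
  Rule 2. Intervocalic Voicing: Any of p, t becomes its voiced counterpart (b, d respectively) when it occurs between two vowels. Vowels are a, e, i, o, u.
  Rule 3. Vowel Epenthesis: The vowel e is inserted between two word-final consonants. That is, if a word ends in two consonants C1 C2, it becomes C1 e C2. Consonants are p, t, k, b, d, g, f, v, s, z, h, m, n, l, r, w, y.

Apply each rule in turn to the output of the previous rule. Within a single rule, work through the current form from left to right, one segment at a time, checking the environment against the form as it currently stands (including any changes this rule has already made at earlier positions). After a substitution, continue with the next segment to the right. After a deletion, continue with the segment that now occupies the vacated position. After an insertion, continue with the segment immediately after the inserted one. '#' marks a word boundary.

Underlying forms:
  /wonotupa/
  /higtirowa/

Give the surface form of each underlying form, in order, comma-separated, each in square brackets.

/wonotupa/:
  Rule 1 Medial Vowel Deletion: no change — [wonotupa]
  Rule 2 Intervocalic Voicing: [wonotupa] → [wonoduba]
  Rule 3 Vowel Epenthesis: no change — [wonoduba]
/higtirowa/:
  Rule 1 Medial Vowel Deletion: [higtirowa] → [hgtrowa]
  Rule 2 Intervocalic Voicing: no change — [hgtrowa]
  Rule 3 Vowel Epenthesis: no change — [hgtrowa]

[wonoduba], [hgtrowa]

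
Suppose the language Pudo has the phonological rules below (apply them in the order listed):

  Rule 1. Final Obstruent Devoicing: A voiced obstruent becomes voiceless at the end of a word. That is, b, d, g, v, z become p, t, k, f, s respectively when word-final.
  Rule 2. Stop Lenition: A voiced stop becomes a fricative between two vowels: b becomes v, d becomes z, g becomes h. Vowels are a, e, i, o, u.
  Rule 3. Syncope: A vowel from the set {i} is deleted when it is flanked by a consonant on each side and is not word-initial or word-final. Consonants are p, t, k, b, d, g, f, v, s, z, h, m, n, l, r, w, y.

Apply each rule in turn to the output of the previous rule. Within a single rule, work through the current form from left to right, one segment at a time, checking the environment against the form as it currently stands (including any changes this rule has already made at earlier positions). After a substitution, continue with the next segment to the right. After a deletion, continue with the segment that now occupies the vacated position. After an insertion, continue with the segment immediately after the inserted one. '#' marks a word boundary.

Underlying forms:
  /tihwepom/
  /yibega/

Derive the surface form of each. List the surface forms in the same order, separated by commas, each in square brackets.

/tihwepom/:
  Rule 1 Final Obstruent Devoicing: no change — [tihwepom]
  Rule 2 Stop Lenition: no change — [tihwepom]
  Rule 3 Syncope: [tihwepom] → [thwepom]
/yibega/:
  Rule 1 Final Obstruent Devoicing: no change — [yibega]
  Rule 2 Stop Lenition: [yibega] → [yiveha]
  Rule 3 Syncope: [yiveha] → [yveha]

[thwepom], [yveha]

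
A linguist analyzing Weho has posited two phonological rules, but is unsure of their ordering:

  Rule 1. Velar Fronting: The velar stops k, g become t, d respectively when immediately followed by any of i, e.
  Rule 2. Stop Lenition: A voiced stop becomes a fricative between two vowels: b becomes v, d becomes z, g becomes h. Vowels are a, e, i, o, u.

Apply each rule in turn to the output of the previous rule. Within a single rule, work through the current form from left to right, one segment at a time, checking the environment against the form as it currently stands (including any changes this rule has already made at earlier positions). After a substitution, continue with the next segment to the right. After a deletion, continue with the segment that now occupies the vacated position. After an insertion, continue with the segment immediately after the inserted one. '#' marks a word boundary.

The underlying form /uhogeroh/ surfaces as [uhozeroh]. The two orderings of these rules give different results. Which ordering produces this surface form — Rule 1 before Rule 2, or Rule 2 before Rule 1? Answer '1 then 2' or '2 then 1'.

1 then 2

Order 1 then 2:
  1 Velar Fronting: [uhogeroh] → [uhoderoh]
  2 Stop Lenition: [uhoderoh] → [uhozeroh]
  result: [uhozeroh]
Order 2 then 1:
  2 Stop Lenition: [uhogeroh] → [uhoheroh]
  1 Velar Fronting: no change — [uhoheroh]
  result: [uhoheroh]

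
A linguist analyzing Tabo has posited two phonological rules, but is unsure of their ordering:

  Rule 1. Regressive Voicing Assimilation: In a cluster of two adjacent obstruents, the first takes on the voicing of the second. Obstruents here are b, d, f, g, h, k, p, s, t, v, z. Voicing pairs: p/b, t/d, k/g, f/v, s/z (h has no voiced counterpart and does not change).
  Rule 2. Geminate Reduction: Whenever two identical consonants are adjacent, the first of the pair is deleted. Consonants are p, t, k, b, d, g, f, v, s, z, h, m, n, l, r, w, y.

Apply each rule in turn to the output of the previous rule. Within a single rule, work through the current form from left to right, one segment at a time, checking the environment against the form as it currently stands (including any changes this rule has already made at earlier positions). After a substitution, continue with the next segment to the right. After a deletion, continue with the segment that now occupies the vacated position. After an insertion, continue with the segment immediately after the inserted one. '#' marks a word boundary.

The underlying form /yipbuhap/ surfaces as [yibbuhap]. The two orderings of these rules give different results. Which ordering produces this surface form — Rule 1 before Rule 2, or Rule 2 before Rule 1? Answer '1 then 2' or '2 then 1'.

Order 1 then 2:
  1 Regressive Voicing Assimilation: [yipbuhap] → [yibbuhap]
  2 Geminate Reduction: [yibbuhap] → [yibuhap]
  result: [yibuhap]
Order 2 then 1:
  2 Geminate Reduction: no change — [yipbuhap]
  1 Regressive Voicing Assimilation: [yipbuhap] → [yibbuhap]
  result: [yibbuhap]

2 then 1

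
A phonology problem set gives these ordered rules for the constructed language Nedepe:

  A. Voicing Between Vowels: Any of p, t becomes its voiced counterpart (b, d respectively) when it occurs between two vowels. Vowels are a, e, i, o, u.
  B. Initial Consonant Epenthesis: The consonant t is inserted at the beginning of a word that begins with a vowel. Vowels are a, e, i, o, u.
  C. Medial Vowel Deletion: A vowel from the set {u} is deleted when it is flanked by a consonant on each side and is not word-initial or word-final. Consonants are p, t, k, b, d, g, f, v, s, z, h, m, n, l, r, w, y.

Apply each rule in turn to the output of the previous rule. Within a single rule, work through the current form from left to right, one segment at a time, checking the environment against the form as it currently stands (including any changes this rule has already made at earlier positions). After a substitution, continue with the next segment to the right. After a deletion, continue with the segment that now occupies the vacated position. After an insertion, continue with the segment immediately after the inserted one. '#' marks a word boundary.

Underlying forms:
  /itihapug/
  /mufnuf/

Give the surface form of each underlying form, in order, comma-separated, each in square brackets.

/itihapug/:
  A Voicing Between Vowels: [itihapug] → [idihabug]
  B Initial Consonant Epenthesis: [idihabug] → [tidihabug]
  C Medial Vowel Deletion: [tidihabug] → [tidihabg]
/mufnuf/:
  A Voicing Between Vowels: no change — [mufnuf]
  B Initial Consonant Epenthesis: no change — [mufnuf]
  C Medial Vowel Deletion: [mufnuf] → [mfnf]

[tidihabg], [mfnf]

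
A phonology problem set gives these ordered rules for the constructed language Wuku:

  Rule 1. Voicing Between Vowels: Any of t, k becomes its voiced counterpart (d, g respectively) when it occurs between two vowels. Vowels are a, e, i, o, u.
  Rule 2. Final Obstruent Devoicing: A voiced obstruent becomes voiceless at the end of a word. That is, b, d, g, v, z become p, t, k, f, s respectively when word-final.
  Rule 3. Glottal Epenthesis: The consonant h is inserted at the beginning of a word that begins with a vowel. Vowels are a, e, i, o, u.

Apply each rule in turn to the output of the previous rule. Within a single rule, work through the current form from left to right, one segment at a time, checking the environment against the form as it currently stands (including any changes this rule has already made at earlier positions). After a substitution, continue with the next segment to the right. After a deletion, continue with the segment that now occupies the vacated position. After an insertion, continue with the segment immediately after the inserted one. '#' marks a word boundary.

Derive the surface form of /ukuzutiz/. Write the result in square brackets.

[huguzudis]

Rule 1 Voicing Between Vowels: [ukuzutiz] → [uguzudiz]
Rule 2 Final Obstruent Devoicing: [uguzudiz] → [uguzudis]
Rule 3 Glottal Epenthesis: [uguzudis] → [huguzudis]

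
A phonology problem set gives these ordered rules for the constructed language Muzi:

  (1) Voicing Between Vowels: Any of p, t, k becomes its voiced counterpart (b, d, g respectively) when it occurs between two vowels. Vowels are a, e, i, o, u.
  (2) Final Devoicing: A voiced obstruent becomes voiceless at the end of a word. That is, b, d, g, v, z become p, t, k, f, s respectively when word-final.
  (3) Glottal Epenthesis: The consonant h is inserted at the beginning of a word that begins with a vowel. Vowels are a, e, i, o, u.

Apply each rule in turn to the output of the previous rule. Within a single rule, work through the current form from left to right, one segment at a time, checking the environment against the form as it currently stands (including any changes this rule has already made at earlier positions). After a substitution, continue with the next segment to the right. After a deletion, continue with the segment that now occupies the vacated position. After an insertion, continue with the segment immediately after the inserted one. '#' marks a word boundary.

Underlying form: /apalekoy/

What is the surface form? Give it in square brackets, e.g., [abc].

(1) Voicing Between Vowels: [apalekoy] → [abalegoy]
(2) Final Devoicing: no change — [abalegoy]
(3) Glottal Epenthesis: [abalegoy] → [habalegoy]

[habalegoy]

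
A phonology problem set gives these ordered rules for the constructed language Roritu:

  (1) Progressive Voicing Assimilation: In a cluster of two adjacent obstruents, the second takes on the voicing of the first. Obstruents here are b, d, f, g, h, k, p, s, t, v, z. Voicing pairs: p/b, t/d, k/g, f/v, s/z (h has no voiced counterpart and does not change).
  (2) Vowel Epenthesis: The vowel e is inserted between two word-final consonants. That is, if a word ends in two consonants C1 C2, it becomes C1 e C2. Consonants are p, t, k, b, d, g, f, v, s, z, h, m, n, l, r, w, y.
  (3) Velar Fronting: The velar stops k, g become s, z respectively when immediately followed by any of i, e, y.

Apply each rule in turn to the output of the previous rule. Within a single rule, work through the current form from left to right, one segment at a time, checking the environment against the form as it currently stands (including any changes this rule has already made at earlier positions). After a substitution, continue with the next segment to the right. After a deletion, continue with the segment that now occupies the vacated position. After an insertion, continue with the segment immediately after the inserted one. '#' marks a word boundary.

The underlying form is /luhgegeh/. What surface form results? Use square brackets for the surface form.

(1) Progressive Voicing Assimilation: [luhgegeh] → [luhkegeh]
(2) Vowel Epenthesis: no change — [luhkegeh]
(3) Velar Fronting: [luhkegeh] → [luhsezeh]

[luhsezeh]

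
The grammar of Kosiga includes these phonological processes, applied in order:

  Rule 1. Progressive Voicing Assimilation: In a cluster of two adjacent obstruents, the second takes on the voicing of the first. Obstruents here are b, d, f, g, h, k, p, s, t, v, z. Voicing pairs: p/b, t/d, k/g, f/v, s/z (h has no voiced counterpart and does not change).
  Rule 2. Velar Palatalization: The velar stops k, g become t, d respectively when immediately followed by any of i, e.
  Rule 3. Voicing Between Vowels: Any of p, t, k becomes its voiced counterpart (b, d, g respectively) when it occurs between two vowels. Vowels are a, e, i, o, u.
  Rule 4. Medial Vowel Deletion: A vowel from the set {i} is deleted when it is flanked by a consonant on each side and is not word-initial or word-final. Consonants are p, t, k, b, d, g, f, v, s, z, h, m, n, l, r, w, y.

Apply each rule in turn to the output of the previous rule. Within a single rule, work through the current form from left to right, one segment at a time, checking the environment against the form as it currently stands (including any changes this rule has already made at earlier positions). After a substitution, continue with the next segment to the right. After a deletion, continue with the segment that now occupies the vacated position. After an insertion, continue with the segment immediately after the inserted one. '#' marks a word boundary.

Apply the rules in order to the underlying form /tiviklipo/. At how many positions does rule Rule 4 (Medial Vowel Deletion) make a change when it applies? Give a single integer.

3

Rule 1 Progressive Voicing Assimilation: no change — [tiviklipo]
Rule 2 Velar Palatalization: no change — [tiviklipo]
Rule 3 Voicing Between Vowels: [tiviklipo] → [tiviklibo]
Rule 4 Medial Vowel Deletion: [tiviklibo] → [tvklbo]
Rule Rule 4 changed 3 position(s).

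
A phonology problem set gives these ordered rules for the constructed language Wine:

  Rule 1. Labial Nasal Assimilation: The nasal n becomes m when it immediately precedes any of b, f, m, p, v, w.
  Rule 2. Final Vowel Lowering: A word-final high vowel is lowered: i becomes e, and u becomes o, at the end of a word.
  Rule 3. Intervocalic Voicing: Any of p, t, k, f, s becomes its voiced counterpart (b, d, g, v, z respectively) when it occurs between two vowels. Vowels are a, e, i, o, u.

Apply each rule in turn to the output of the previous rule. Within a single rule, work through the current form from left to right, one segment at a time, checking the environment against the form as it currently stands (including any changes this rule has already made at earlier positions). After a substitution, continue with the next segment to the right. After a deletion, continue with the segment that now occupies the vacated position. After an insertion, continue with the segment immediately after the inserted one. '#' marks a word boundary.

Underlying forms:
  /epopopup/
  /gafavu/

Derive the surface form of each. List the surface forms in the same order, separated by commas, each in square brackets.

/epopopup/:
  Rule 1 Labial Nasal Assimilation: no change — [epopopup]
  Rule 2 Final Vowel Lowering: no change — [epopopup]
  Rule 3 Intervocalic Voicing: [epopopup] → [ebobobup]
/gafavu/:
  Rule 1 Labial Nasal Assimilation: no change — [gafavu]
  Rule 2 Final Vowel Lowering: [gafavu] → [gafavo]
  Rule 3 Intervocalic Voicing: [gafavo] → [gavavo]

[ebobobup], [gavavo]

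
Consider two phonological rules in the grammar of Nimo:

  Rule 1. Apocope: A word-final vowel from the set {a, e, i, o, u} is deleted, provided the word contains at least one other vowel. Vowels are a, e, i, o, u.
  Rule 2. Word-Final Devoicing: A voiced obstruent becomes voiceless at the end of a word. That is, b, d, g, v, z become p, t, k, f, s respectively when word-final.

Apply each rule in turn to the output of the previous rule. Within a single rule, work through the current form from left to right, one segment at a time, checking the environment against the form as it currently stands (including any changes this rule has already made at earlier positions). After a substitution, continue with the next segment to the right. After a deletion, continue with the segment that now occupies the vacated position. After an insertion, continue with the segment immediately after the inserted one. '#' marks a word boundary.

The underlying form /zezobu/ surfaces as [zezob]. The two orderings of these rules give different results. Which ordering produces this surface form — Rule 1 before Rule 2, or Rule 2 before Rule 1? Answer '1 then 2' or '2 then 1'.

Order 1 then 2:
  1 Apocope: [zezobu] → [zezob]
  2 Word-Final Devoicing: [zezob] → [zezop]
  result: [zezop]
Order 2 then 1:
  2 Word-Final Devoicing: no change — [zezobu]
  1 Apocope: [zezobu] → [zezob]
  result: [zezob]

2 then 1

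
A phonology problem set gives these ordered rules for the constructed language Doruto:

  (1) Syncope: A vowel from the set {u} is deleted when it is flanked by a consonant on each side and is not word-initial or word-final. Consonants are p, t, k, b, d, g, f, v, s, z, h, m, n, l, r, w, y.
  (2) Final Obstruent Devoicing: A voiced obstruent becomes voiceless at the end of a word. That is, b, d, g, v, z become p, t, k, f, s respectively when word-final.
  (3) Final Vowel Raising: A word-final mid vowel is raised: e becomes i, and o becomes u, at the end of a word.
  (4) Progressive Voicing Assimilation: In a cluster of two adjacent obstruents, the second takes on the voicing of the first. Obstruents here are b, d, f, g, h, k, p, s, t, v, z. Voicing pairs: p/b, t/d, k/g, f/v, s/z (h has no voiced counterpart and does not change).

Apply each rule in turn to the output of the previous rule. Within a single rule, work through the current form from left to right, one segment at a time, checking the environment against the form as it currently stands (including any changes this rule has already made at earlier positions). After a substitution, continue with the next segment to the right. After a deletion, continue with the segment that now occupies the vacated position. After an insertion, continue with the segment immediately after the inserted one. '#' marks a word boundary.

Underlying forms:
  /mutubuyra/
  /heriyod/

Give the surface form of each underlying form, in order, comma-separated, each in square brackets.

[mtpyra], [heriyot]

/mutubuyra/:
  (1) Syncope: [mutubuyra] → [mtbyra]
  (2) Final Obstruent Devoicing: no change — [mtbyra]
  (3) Final Vowel Raising: no change — [mtbyra]
  (4) Progressive Voicing Assimilation: [mtbyra] → [mtpyra]
/heriyod/:
  (1) Syncope: no change — [heriyod]
  (2) Final Obstruent Devoicing: [heriyod] → [heriyot]
  (3) Final Vowel Raising: no change — [heriyot]
  (4) Progressive Voicing Assimilation: no change — [heriyot]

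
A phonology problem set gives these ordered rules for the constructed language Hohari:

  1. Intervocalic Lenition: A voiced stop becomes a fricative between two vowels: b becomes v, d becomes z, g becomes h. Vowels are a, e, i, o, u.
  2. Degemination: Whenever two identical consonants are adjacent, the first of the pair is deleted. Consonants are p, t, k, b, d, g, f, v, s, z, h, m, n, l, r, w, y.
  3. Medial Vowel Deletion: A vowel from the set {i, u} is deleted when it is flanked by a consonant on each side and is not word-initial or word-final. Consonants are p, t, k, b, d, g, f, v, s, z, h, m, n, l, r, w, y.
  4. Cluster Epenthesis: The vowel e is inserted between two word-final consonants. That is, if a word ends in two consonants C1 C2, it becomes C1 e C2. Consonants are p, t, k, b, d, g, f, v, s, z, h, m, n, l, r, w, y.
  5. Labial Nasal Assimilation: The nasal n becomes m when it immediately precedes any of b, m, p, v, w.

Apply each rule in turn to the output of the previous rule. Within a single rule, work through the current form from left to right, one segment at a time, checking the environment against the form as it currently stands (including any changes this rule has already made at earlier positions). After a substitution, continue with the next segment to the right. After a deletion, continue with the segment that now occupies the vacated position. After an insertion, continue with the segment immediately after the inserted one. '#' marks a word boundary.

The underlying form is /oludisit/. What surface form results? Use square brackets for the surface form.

[olzset]

1 Intervocalic Lenition: [oludisit] → [oluzisit]
2 Degemination: no change — [oluzisit]
3 Medial Vowel Deletion: [oluzisit] → [olzst]
4 Cluster Epenthesis: [olzst] → [olzset]
5 Labial Nasal Assimilation: no change — [olzset]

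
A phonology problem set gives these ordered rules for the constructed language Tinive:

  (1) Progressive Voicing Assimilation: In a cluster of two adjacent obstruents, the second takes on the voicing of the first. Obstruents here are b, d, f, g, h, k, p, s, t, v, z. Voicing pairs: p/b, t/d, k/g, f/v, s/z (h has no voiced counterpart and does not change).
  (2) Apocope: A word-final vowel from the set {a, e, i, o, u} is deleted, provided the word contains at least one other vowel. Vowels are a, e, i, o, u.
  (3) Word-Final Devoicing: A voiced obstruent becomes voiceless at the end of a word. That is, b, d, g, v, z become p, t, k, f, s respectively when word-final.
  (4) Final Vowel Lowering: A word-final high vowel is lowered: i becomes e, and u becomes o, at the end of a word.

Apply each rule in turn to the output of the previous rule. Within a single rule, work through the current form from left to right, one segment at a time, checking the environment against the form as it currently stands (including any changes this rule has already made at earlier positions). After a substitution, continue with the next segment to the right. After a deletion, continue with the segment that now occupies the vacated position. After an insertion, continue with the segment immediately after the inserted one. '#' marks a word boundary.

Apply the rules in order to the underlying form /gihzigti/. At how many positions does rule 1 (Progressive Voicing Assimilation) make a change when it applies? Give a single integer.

2

(1) Progressive Voicing Assimilation: [gihzigti] → [gihsigdi]
(2) Apocope: [gihsigdi] → [gihsigd]
(3) Word-Final Devoicing: [gihsigd] → [gihsigt]
(4) Final Vowel Lowering: no change — [gihsigt]
Rule 1 changed 2 position(s).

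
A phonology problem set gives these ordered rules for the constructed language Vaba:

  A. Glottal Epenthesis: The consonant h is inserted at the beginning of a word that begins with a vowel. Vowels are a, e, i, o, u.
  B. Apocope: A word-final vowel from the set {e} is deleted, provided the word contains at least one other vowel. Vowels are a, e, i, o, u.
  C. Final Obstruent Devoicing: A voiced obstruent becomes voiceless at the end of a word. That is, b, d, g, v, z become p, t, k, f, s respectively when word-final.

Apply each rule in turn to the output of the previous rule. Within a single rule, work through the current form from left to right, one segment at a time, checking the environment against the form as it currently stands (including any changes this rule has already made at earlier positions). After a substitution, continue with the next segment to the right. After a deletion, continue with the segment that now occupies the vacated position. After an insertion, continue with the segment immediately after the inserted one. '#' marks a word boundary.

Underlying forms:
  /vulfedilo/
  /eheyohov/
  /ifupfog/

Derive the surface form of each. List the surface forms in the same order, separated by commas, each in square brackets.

[vulfedilo], [heheyohof], [hifupfok]

/vulfedilo/:
  A Glottal Epenthesis: no change — [vulfedilo]
  B Apocope: no change — [vulfedilo]
  C Final Obstruent Devoicing: no change — [vulfedilo]
/eheyohov/:
  A Glottal Epenthesis: [eheyohov] → [heheyohov]
  B Apocope: no change — [heheyohov]
  C Final Obstruent Devoicing: [heheyohov] → [heheyohof]
/ifupfog/:
  A Glottal Epenthesis: [ifupfog] → [hifupfog]
  B Apocope: no change — [hifupfog]
  C Final Obstruent Devoicing: [hifupfog] → [hifupfok]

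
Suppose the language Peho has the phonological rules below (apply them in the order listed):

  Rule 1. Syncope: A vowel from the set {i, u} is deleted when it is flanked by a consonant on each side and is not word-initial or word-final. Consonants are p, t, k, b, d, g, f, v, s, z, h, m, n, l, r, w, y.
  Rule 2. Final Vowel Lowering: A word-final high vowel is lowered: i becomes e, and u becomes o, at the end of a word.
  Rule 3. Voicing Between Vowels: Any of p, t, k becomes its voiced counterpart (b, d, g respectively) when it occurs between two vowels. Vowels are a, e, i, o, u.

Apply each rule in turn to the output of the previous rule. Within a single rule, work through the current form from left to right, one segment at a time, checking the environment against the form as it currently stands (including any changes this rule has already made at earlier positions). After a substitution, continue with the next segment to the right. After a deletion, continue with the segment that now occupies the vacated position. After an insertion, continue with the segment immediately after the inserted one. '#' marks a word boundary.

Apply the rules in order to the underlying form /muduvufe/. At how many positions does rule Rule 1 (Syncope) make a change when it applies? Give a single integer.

Rule 1 Syncope: [muduvufe] → [mdvfe]
Rule 2 Final Vowel Lowering: no change — [mdvfe]
Rule 3 Voicing Between Vowels: no change — [mdvfe]
Rule Rule 1 changed 3 position(s).

3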